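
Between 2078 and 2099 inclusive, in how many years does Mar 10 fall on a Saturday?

Day of week of March 10 in each year:
2078: Thu, 2079: Fri, 2080: Sun, 2081: Mon, 2082: Tue, 2083: Wed, 2084: Fri, 2085: Sat ✓, 2086: Sun, 2087: Mon, 2088: Wed, 2089: Thu, 2090: Fri, 2091: Sat ✓, 2092: Mon, 2093: Tue, 2094: Wed, 2095: Thu, 2096: Sat ✓, 2097: Sun, 2098: Mon, 2099: Tue
Saturdays: 2085, 2091, 2096.

3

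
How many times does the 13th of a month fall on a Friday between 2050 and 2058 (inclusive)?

Friday-the-13ths by year:
2050: May
2051: Jan, Oct
2052: Sep, Dec
2053: Jun
2054: Feb, Mar, Nov
2055: Aug
2056: Oct
2057: Apr, Jul
2058: Sep, Dec

15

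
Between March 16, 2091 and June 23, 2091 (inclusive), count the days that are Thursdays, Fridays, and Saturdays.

44

March 16, 2091 is a Friday.
From March 16, 2091 to June 23, 2091 is 100 days inclusive.
100 = 7 × 14 + 2, so there are 14 full weeks plus 2 extra days.
Each full week contributes 3 days from the set (Thu, Fri, Sat): 14 × 3 = 42.
The 2 extra days are Fri, Sat — 2 of them qualify.
Total: 42 + 2 = 44.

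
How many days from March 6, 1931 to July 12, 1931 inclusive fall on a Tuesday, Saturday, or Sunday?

March 6, 1931 is a Friday.
The range spans 129 days (inclusive of both endpoints).
129 = 7 × 18 + 3, so there are 18 full weeks plus 3 extra days.
Each full week contributes 3 days from the set (Tue, Sat, Sun): 18 × 3 = 54.
The 3 extra days are Fri, Sat, Sun — 2 of them qualify.
Total: 54 + 2 = 56.

56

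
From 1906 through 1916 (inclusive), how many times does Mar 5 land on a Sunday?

2

Day of week of March 5 in each year:
1906: Mon, 1907: Tue, 1908: Thu, 1909: Fri, 1910: Sat, 1911: Sun ✓, 1912: Tue, 1913: Wed, 1914: Thu, 1915: Fri, 1916: Sun ✓
Sundays: 1911, 1916.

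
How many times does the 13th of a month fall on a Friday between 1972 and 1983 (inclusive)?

Friday-the-13ths by year:
1972: Oct
1973: Apr, Jul
1974: Sep, Dec
1975: Jun
1976: Feb, Aug
1977: May
1978: Jan, Oct
1979: Apr, Jul
1980: Jun
1981: Feb, Mar, Nov
1982: Aug
1983: May

19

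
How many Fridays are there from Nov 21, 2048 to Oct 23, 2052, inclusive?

204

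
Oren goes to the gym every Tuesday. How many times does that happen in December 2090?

4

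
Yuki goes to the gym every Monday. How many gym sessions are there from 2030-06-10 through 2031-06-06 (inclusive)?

2030-06-10 is a Monday.
The range spans 362 days (inclusive of both endpoints).
362 = 7 × 51 + 5, so there are 51 full weeks plus 5 extra days.
Each full week contributes one Monday: 51 so far.
The 5 extra days are Monday, Tuesday, Wednesday, Thursday, Friday — 1 of them qualifies.
Total: 51 + 1 = 52.

52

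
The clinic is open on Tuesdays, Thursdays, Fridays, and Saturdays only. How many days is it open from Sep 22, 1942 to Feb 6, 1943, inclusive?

Sep 22, 1942 is a Tuesday.
From Sep 22, 1942 to Feb 6, 1943 is 138 days inclusive.
138 = 7 × 19 + 5, so there are 19 full weeks plus 5 extra days.
Each full week contributes 4 days from the set (Tue, Thu, Fri, Sat): 19 × 4 = 76.
The 5 extra days are Tuesday, Wednesday, Thursday, Friday, Saturday — 4 of them qualify.
Total: 76 + 4 = 80.

80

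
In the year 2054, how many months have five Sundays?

A month has five Sundays exactly when Sunday falls within its first (length − 28) days.
Jan: 31 days, starts Thu → 5 of Thu, Fri, Sat
Feb: 28 days, starts Sun → 5 of (none)
Mar: 31 days, starts Sun → 5 of Sun, Mon, Tue ✓
Apr: 30 days, starts Wed → 5 of Wed, Thu
May: 31 days, starts Fri → 5 of Fri, Sat, Sun ✓
Jun: 30 days, starts Mon → 5 of Mon, Tue
Jul: 31 days, starts Wed → 5 of Wed, Thu, Fri
Aug: 31 days, starts Sat → 5 of Sat, Sun, Mon ✓
Sep: 30 days, starts Tue → 5 of Tue, Wed
Oct: 31 days, starts Thu → 5 of Thu, Fri, Sat
Nov: 30 days, starts Sun → 5 of Sun, Mon ✓
Dec: 31 days, starts Tue → 5 of Tue, Wed, Thu
Months with five Sundays: Mar, May, Aug, Nov.

4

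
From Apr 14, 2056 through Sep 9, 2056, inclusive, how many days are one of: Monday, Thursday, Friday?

Apr 14, 2056 is a Friday.
That's 149 days from start to end, counting both.
149 = 7 × 21 + 2, so there are 21 full weeks plus 2 extra days.
Each full week contributes 3 days from the set (Mon, Thu, Fri): 21 × 3 = 63.
The 2 extra days are Friday, Saturday — 1 of them qualifies.
Total: 63 + 1 = 64.

64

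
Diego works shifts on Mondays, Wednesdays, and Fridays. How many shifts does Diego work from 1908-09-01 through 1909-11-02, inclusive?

183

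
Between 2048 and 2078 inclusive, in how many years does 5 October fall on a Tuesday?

5

Day of week of October 5 in each year:
2048: Mon, 2049: Tue ✓, 2050: Wed, 2051: Thu, 2052: Sat, 2053: Sun, 2054: Mon, 2055: Tue ✓, 2056: Thu, 2057: Fri, 2058: Sat, 2059: Sun, 2060: Tue ✓, 2061: Wed, 2062: Thu, 2063: Fri, 2064: Sun, 2065: Mon, 2066: Tue ✓, 2067: Wed, 2068: Fri, 2069: Sat, 2070: Sun, 2071: Mon, 2072: Wed, 2073: Thu, 2074: Fri, 2075: Sat, 2076: Mon, 2077: Tue ✓, 2078: Wed
Tuesdays: 2049, 2055, 2060, 2066, 2077.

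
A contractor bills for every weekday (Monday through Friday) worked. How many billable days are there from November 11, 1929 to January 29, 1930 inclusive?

58 weekdays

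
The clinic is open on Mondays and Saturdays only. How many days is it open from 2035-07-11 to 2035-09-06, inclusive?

16

2035-07-11 is a Wednesday.
The range spans 58 days (inclusive of both endpoints).
58 = 7 × 8 + 2, so there are 8 full weeks plus 2 extra days.
Each full week contributes 2 days from the set (Mon, Sat): 8 × 2 = 16.
The 2 extra days are Wed, Thu — none qualify.
Total: 16 + 0 = 16.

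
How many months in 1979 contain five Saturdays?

A month has five Saturdays exactly when Saturday falls within its first (length − 28) days.
Jan: 31 days, starts Mon → 5 of Mon, Tue, Wed
Feb: 28 days, starts Thu → 5 of (none)
Mar: 31 days, starts Thu → 5 of Thu, Fri, Sat ✓
Apr: 30 days, starts Sun → 5 of Sun, Mon
May: 31 days, starts Tue → 5 of Tue, Wed, Thu
Jun: 30 days, starts Fri → 5 of Fri, Sat ✓
Jul: 31 days, starts Sun → 5 of Sun, Mon, Tue
Aug: 31 days, starts Wed → 5 of Wed, Thu, Fri
Sep: 30 days, starts Sat → 5 of Sat, Sun ✓
Oct: 31 days, starts Mon → 5 of Mon, Tue, Wed
Nov: 30 days, starts Thu → 5 of Thu, Fri
Dec: 31 days, starts Sat → 5 of Sat, Sun, Mon ✓
Months with five Saturdays: Mar, Jun, Sep, Dec.

4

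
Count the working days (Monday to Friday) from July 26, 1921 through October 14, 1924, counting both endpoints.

841 weekdays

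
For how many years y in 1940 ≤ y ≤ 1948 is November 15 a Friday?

2

Day of week of November 15 in each year:
1940: Fri ✓, 1941: Sat, 1942: Sun, 1943: Mon, 1944: Wed, 1945: Thu, 1946: Fri ✓, 1947: Sat, 1948: Mon
Fridays: 1940, 1946.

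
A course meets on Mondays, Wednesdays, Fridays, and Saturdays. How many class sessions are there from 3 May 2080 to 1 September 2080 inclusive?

70

3 May 2080 is a Friday.
That's 122 days from start to end, counting both.
122 = 7 × 17 + 3, so there are 17 full weeks plus 3 extra days.
Each full week contributes 4 days from the set (Mon, Wed, Fri, Sat): 17 × 4 = 68.
The 3 extra days are Friday, Saturday, Sunday — 2 of them qualify.
Total: 68 + 2 = 70.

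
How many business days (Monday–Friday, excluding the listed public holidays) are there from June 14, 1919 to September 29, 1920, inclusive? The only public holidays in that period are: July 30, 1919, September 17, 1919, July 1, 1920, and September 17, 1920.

June 14, 1919 is a Saturday.
That's 474 days from start to end, counting both.
474 = 7 × 67 + 5, so there are 67 full weeks plus 5 extra days.
Each full week contributes 5 weekdays (Mon–Fri): 67 × 5 = 335.
The 5 extra days are Saturday, Sunday, Monday, Tuesday, Wednesday — 3 of them qualify.
Total: 335 + 3 = 338.
Holidays: July 30, 1919 (Wed); September 17, 1919 (Wed); July 1, 1920 (Thu); September 17, 1920 (Fri).
All 4 holidays fall on weekdays, so subtract 4.
Business days: 338 − 4 = 334.

334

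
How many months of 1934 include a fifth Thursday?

A month has five Thursdays exactly when Thursday falls within its first (length − 28) days.
Jan: 31 days, starts Mon → 5 of Mon, Tue, Wed
Feb: 28 days, starts Thu → 5 of (none)
Mar: 31 days, starts Thu → 5 of Thu, Fri, Sat ✓
Apr: 30 days, starts Sun → 5 of Sun, Mon
May: 31 days, starts Tue → 5 of Tue, Wed, Thu ✓
Jun: 30 days, starts Fri → 5 of Fri, Sat
Jul: 31 days, starts Sun → 5 of Sun, Mon, Tue
Aug: 31 days, starts Wed → 5 of Wed, Thu, Fri ✓
Sep: 30 days, starts Sat → 5 of Sat, Sun
Oct: 31 days, starts Mon → 5 of Mon, Tue, Wed
Nov: 30 days, starts Thu → 5 of Thu, Fri ✓
Dec: 31 days, starts Sat → 5 of Sat, Sun, Mon
Months with five Thursdays: Mar, May, Aug, Nov.

4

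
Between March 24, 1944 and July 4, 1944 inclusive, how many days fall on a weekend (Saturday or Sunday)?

March 24, 1944 is a Friday.
From March 24, 1944 to July 4, 1944 is 103 days inclusive.
103 = 7 × 14 + 5, so there are 14 full weeks plus 5 extra days.
Each full week contributes 2 weekend days (Sat, Sun): 14 × 2 = 28.
The 5 extra days are Friday, Saturday, Sunday, Monday, Tuesday — 2 of them qualify.
Total: 28 + 2 = 30.

30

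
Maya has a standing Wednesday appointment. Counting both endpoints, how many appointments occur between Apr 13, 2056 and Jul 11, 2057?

65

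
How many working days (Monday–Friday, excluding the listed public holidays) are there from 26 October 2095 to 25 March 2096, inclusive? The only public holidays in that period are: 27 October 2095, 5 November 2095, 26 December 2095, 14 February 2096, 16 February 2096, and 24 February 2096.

26 October 2095 is a Wednesday.
That's 152 days from start to end, counting both.
152 = 7 × 21 + 5, so there are 21 full weeks plus 5 extra days.
Each full week contributes 5 weekdays (Mon–Fri): 21 × 5 = 105.
The 5 extra days are Wednesday, Thursday, Friday, Saturday, Sunday — 3 of them qualify.
Total: 105 + 3 = 108.
Holidays: 27 October 2095 (Thu); 5 November 2095 (Sat); 26 December 2095 (Mon); 14 February 2096 (Tue); 16 February 2096 (Thu); 24 February 2096 (Fri).
5 of the 6 holidays fall on weekdays; the rest are weekends and were already excluded.
Business days: 108 − 5 = 103.

103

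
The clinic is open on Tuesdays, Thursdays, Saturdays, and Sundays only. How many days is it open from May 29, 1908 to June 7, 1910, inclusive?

May 29, 1908 is a Friday.
That's 740 days from start to end, counting both.
740 = 7 × 105 + 5, so there are 105 full weeks plus 5 extra days.
Each full week contributes 4 days from the set (Tue, Thu, Sat, Sun): 105 × 4 = 420.
The 5 extra days are Fri, Sat, Sun, Mon, Tue — 3 of them qualify.
Total: 420 + 3 = 423.

423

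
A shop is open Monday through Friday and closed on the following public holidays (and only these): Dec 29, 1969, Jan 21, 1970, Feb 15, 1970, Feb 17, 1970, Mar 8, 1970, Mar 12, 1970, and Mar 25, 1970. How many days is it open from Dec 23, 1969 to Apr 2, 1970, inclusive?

Dec 23, 1969 is a Tuesday.
The range spans 101 days (inclusive of both endpoints).
101 = 7 × 14 + 3, so there are 14 full weeks plus 3 extra days.
Each full week contributes 5 weekdays (Mon–Fri): 14 × 5 = 70.
The 3 extra days are Tue, Wed, Thu — 3 of them qualify.
Total: 70 + 3 = 73.
Holidays: Dec 29, 1969 (Mon); Jan 21, 1970 (Wed); Feb 15, 1970 (Sun); Feb 17, 1970 (Tue); Mar 8, 1970 (Sun); Mar 12, 1970 (Thu); Mar 25, 1970 (Wed).
5 of the 7 holidays fall on weekdays; the rest are weekends and were already excluded.
Business days: 73 − 5 = 68.

68 working days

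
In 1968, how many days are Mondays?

53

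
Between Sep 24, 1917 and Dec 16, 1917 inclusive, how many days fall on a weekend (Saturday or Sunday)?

Sep 24, 1917 is a Monday.
The range spans 84 days (inclusive of both endpoints).
84 = 7 × 12, so the span is exactly 12 full weeks.
Each full week contributes 2 weekend days (Sat, Sun): 12 × 2 = 24.
Total: 24.

24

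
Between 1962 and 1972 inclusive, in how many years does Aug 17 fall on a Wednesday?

Day of week of August 17 in each year:
1962: Fri, 1963: Sat, 1964: Mon, 1965: Tue, 1966: Wed ✓, 1967: Thu, 1968: Sat, 1969: Sun, 1970: Mon, 1971: Tue, 1972: Thu
Wednesdays: 1966.

1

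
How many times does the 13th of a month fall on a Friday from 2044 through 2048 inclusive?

Friday-the-13ths by year:
2044: May
2045: Jan, Oct
2046: Apr, Jul
2047: Sep, Dec
2048: Mar, Nov

9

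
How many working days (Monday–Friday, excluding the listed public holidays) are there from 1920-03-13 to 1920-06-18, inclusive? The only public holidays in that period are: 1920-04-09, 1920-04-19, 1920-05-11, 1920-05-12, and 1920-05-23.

1920-03-13 is a Saturday.
The range spans 98 days (inclusive of both endpoints).
98 = 7 × 14, so the span is exactly 14 full weeks.
Each full week contributes 5 weekdays (Mon–Fri): 14 × 5 = 70.
Total: 70.
Holidays: 1920-04-09 (Fri); 1920-04-19 (Mon); 1920-05-11 (Tue); 1920-05-12 (Wed); 1920-05-23 (Sun).
4 of the 5 holidays fall on weekdays; the rest are weekends and were already excluded.
Business days: 70 − 4 = 66.

66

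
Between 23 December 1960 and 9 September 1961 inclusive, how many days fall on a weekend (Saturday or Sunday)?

75

23 December 1960 is a Friday.
That's 261 days from start to end, counting both.
261 = 7 × 37 + 2, so there are 37 full weeks plus 2 extra days.
Each full week contributes 2 weekend days (Sat, Sun): 37 × 2 = 74.
The 2 extra days are Friday, Saturday — 1 of them qualifies.
Total: 74 + 1 = 75.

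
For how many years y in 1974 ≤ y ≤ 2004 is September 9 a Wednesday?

Day of week of September 9 in each year:
1974: Mon, 1975: Tue, 1976: Thu, 1977: Fri, 1978: Sat, 1979: Sun, 1980: Tue, 1981: Wed ✓, 1982: Thu, 1983: Fri, 1984: Sun, 1985: Mon, 1986: Tue, 1987: Wed ✓, 1988: Fri, 1989: Sat, 1990: Sun, 1991: Mon, 1992: Wed ✓, 1993: Thu, 1994: Fri, 1995: Sat, 1996: Mon, 1997: Tue, 1998: Wed ✓, 1999: Thu, 2000: Sat, 2001: Sun, 2002: Mon, 2003: Tue, 2004: Thu
Wednesdays: 1981, 1987, 1992, 1998.

4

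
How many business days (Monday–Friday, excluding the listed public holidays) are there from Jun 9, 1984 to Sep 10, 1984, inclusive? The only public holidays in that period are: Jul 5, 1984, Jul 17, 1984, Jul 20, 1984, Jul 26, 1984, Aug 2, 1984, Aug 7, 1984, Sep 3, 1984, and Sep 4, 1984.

Jun 9, 1984 is a Saturday.
The range spans 94 days (inclusive of both endpoints).
94 = 7 × 13 + 3, so there are 13 full weeks plus 3 extra days.
Each full week contributes 5 weekdays (Mon–Fri): 13 × 5 = 65.
The 3 extra days are Sat, Sun, Mon — 1 of them qualifies.
Total: 65 + 1 = 66.
Holidays: Jul 5, 1984 (Thu); Jul 17, 1984 (Tue); Jul 20, 1984 (Fri); Jul 26, 1984 (Thu); Aug 2, 1984 (Thu); Aug 7, 1984 (Tue); Sep 3, 1984 (Mon); Sep 4, 1984 (Tue).
All 8 holidays fall on weekdays, so subtract 8.
Business days: 66 − 8 = 58.

58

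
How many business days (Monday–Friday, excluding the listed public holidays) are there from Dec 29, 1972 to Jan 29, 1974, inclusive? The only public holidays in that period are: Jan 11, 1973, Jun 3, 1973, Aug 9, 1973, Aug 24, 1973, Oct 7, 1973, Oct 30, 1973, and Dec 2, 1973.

Dec 29, 1972 is a Friday.
The range spans 397 days (inclusive of both endpoints).
397 = 7 × 56 + 5, so there are 56 full weeks plus 5 extra days.
Each full week contributes 5 weekdays (Mon–Fri): 56 × 5 = 280.
The 5 extra days are Fri, Sat, Sun, Mon, Tue — 3 of them qualify.
Total: 280 + 3 = 283.
Holidays: Jan 11, 1973 (Thu); Jun 3, 1973 (Sun); Aug 9, 1973 (Thu); Aug 24, 1973 (Fri); Oct 7, 1973 (Sun); Oct 30, 1973 (Tue); Dec 2, 1973 (Sun).
4 of the 7 holidays fall on weekdays; the rest are weekends and were already excluded.
Business days: 283 − 4 = 279.

279 business days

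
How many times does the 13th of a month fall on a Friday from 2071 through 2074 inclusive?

8

Friday-the-13ths by year:
2071: Feb, Mar, Nov
2072: May
2073: Jan, Oct
2074: Apr, Jul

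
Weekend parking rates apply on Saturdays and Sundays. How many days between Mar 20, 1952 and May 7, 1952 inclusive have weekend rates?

14

Mar 20, 1952 is a Thursday.
From Mar 20, 1952 to May 7, 1952 is 49 days inclusive.
49 = 7 × 7, so the span is exactly 7 full weeks.
Each full week contributes 2 weekend days (Sat, Sun): 7 × 2 = 14.
Total: 14.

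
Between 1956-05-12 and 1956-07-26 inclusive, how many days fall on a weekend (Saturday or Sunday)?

1956-05-12 is a Saturday.
That's 76 days from start to end, counting both.
76 = 7 × 10 + 6, so there are 10 full weeks plus 6 extra days.
Each full week contributes 2 weekend days (Sat, Sun): 10 × 2 = 20.
The 6 extra days are Sat, Sun, Mon, Tue, Wed, Thu — 2 of them qualify.
Total: 20 + 2 = 22.

22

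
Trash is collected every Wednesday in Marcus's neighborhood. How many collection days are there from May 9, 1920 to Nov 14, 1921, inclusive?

79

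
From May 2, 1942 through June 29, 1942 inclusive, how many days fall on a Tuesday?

8 Tuesdays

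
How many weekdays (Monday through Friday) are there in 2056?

260 weekdays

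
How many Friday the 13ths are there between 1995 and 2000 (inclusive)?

10

Friday-the-13ths by year:
1995: Jan, Oct
1996: Sep, Dec
1997: Jun
1998: Feb, Mar, Nov
1999: Aug
2000: Oct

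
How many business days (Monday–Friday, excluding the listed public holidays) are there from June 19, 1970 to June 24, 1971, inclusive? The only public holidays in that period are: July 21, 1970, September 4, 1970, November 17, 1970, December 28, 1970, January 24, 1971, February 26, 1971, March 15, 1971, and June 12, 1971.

259 business days

June 19, 1970 is a Friday.
That's 371 days from start to end, counting both.
371 = 7 × 53, so the span is exactly 53 full weeks.
Each full week contributes 5 weekdays (Mon–Fri): 53 × 5 = 265.
Total: 265.
Holidays: July 21, 1970 (Tue); September 4, 1970 (Fri); November 17, 1970 (Tue); December 28, 1970 (Mon); January 24, 1971 (Sun); February 26, 1971 (Fri); March 15, 1971 (Mon); June 12, 1971 (Sat).
6 of the 8 holidays fall on weekdays; the rest are weekends and were already excluded.
Business days: 265 − 6 = 259.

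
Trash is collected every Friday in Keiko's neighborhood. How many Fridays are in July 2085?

July 1, 2085 is a Sunday.
From July 1, 2085 to July 31, 2085 is 31 days inclusive.
31 = 7 × 4 + 3, so there are 4 full weeks plus 3 extra days.
Each full week contributes one Friday: 4 so far.
The 3 extra days are Sunday, Monday, Tuesday — none qualify.
Total: 4 + 0 = 4.

4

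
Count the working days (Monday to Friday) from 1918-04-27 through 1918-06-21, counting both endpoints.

1918-04-27 is a Saturday.
The range spans 56 days (inclusive of both endpoints).
56 = 7 × 8, so the span is exactly 8 full weeks.
Each full week contributes 5 weekdays (Mon–Fri): 8 × 5 = 40.

40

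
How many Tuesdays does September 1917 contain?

September 1, 1917 is a Saturday.
That's 30 days from start to end, counting both.
30 = 7 × 4 + 2, so there are 4 full weeks plus 2 extra days.
Each full week contributes one Tuesday: 4 so far.
The 2 extra days are Saturday, Sunday — none qualify.
Total: 4 + 0 = 4.

4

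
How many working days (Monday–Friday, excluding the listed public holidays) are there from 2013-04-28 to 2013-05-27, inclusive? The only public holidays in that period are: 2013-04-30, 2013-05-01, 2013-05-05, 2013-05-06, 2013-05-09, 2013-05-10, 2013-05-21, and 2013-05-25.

2013-04-28 is a Sunday.
That's 30 days from start to end, counting both.
30 = 7 × 4 + 2, so there are 4 full weeks plus 2 extra days.
Each full week contributes 5 weekdays (Mon–Fri): 4 × 5 = 20.
The 2 extra days are Sun, Mon — 1 of them qualifies.
Total: 20 + 1 = 21.
Holidays: 2013-04-30 (Tue); 2013-05-01 (Wed); 2013-05-05 (Sun); 2013-05-06 (Mon); 2013-05-09 (Thu); 2013-05-10 (Fri); 2013-05-21 (Tue); 2013-05-25 (Sat).
6 of the 8 holidays fall on weekdays; the rest are weekends and were already excluded.
Business days: 21 − 6 = 15.

15 working days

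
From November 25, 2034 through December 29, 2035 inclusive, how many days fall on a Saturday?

58 Saturdays

November 25, 2034 is a Saturday.
From November 25, 2034 to December 29, 2035 is 400 days inclusive.
400 = 7 × 57 + 1, so there are 57 full weeks plus 1 extra day.
Each full week contributes one Saturday: 57 so far.
The 1 extra day is Saturday — 1 of them qualifies.
Total: 57 + 1 = 58.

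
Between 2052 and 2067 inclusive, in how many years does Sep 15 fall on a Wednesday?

3

Day of week of September 15 in each year:
2052: Sun, 2053: Mon, 2054: Tue, 2055: Wed ✓, 2056: Fri, 2057: Sat, 2058: Sun, 2059: Mon, 2060: Wed ✓, 2061: Thu, 2062: Fri, 2063: Sat, 2064: Mon, 2065: Tue, 2066: Wed ✓, 2067: Thu
Wednesdays: 2055, 2060, 2066.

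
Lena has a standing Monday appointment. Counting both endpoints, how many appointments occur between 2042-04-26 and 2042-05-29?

5

2042-04-26 is a Saturday.
From 2042-04-26 to 2042-05-29 is 34 days inclusive.
34 = 7 × 4 + 6, so there are 4 full weeks plus 6 extra days.
Each full week contributes one Monday: 4 so far.
The 6 extra days are Saturday, Sunday, Monday, Tuesday, Wednesday, Thursday — 1 of them qualifies.
Total: 4 + 1 = 5.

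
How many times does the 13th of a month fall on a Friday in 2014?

The 13th falls on a Friday when the month's 13th has weekday Fri.
Jan 13 is Mon; Feb 13 is Thu; Mar 13 is Thu; Apr 13 is Sun; May 13 is Tue; Jun 13 is Fri ✓; Jul 13 is Sun; Aug 13 is Wed; Sep 13 is Sat; Oct 13 is Mon; Nov 13 is Thu; Dec 13 is Sat.
Friday the 13ths: Jun.

1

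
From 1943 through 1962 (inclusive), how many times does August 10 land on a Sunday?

Day of week of August 10 in each year:
1943: Tue, 1944: Thu, 1945: Fri, 1946: Sat, 1947: Sun ✓, 1948: Tue, 1949: Wed, 1950: Thu, 1951: Fri, 1952: Sun ✓, 1953: Mon, 1954: Tue, 1955: Wed, 1956: Fri, 1957: Sat, 1958: Sun ✓, 1959: Mon, 1960: Wed, 1961: Thu, 1962: Fri
Sundays: 1947, 1952, 1958.

3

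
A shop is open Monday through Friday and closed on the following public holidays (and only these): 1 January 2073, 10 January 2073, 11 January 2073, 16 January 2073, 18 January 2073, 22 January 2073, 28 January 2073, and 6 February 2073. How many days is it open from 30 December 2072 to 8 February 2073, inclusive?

30 December 2072 is a Friday.
From 30 December 2072 to 8 February 2073 is 41 days inclusive.
41 = 7 × 5 + 6, so there are 5 full weeks plus 6 extra days.
Each full week contributes 5 weekdays (Mon–Fri): 5 × 5 = 25.
The 6 extra days are Friday, Saturday, Sunday, Monday, Tuesday, Wednesday — 4 of them qualify.
Total: 25 + 4 = 29.
Holidays: 1 January 2073 (Sun); 10 January 2073 (Tue); 11 January 2073 (Wed); 16 January 2073 (Mon); 18 January 2073 (Wed); 22 January 2073 (Sun); 28 January 2073 (Sat); 6 February 2073 (Mon).
5 of the 8 holidays fall on weekdays; the rest are weekends and were already excluded.
Business days: 29 − 5 = 24.

24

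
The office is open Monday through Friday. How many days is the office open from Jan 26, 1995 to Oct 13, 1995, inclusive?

Jan 26, 1995 is a Thursday.
From Jan 26, 1995 to Oct 13, 1995 is 261 days inclusive.
261 = 7 × 37 + 2, so there are 37 full weeks plus 2 extra days.
Each full week contributes 5 weekdays (Mon–Fri): 37 × 5 = 185.
The 2 extra days are Thu, Fri — 2 of them qualify.
Total: 185 + 2 = 187.

187 weekdays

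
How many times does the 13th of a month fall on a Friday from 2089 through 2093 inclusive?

9

Friday-the-13ths by year:
2089: May
2090: Jan, Oct
2091: Apr, Jul
2092: Jun
2093: Feb, Mar, Nov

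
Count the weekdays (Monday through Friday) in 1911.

260

January 1, 1911 is a Sunday.
That's 365 days from start to end, counting both.
365 = 7 × 52 + 1, so there are 52 full weeks plus 1 extra day.
Each full week contributes 5 weekdays (Mon–Fri): 52 × 5 = 260.
The 1 extra day is Sunday — none qualify.
Total: 260 + 0 = 260.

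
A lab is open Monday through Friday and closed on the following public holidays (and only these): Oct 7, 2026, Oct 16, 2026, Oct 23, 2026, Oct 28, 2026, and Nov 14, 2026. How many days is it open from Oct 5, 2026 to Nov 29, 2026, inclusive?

Oct 5, 2026 is a Monday.
The range spans 56 days (inclusive of both endpoints).
56 = 7 × 8, so the span is exactly 8 full weeks.
Each full week contributes 5 weekdays (Mon–Fri): 8 × 5 = 40.
Holidays: Oct 7, 2026 (Wed); Oct 16, 2026 (Fri); Oct 23, 2026 (Fri); Oct 28, 2026 (Wed); Nov 14, 2026 (Sat).
4 of the 5 holidays fall on weekdays; the rest are weekends and were already excluded.
Business days: 40 − 4 = 36.

36 working days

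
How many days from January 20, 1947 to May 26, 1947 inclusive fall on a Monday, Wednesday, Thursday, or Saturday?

73

January 20, 1947 is a Monday.
From January 20, 1947 to May 26, 1947 is 127 days inclusive.
127 = 7 × 18 + 1, so there are 18 full weeks plus 1 extra day.
Each full week contributes 4 days from the set (Mon, Wed, Thu, Sat): 18 × 4 = 72.
The 1 extra day is Mon — 1 of them qualifies.
Total: 72 + 1 = 73.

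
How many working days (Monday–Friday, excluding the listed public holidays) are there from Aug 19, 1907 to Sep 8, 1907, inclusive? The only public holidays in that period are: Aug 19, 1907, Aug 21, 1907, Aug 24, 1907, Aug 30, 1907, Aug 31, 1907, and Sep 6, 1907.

11 working days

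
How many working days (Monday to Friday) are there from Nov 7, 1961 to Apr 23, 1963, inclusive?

Nov 7, 1961 is a Tuesday.
The range spans 533 days (inclusive of both endpoints).
533 = 7 × 76 + 1, so there are 76 full weeks plus 1 extra day.
Each full week contributes 5 weekdays (Mon–Fri): 76 × 5 = 380.
The 1 extra day is Tue — 1 of them qualifies.
Total: 380 + 1 = 381.

381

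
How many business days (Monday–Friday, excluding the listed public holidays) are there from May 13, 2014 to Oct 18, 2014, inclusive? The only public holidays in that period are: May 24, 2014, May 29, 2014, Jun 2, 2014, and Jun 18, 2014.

111 business days

May 13, 2014 is a Tuesday.
That's 159 days from start to end, counting both.
159 = 7 × 22 + 5, so there are 22 full weeks plus 5 extra days.
Each full week contributes 5 weekdays (Mon–Fri): 22 × 5 = 110.
The 5 extra days are Tuesday, Wednesday, Thursday, Friday, Saturday — 4 of them qualify.
Total: 110 + 4 = 114.
Holidays: May 24, 2014 (Sat); May 29, 2014 (Thu); Jun 2, 2014 (Mon); Jun 18, 2014 (Wed).
3 of the 4 holidays fall on weekdays; the rest are weekends and were already excluded.
Business days: 114 − 3 = 111.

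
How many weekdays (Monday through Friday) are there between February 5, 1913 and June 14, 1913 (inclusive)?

February 5, 1913 is a Wednesday.
From February 5, 1913 to June 14, 1913 is 130 days inclusive.
130 = 7 × 18 + 4, so there are 18 full weeks plus 4 extra days.
Each full week contributes 5 weekdays (Mon–Fri): 18 × 5 = 90.
The 4 extra days are Wed, Thu, Fri, Sat — 3 of them qualify.
Total: 90 + 3 = 93.

93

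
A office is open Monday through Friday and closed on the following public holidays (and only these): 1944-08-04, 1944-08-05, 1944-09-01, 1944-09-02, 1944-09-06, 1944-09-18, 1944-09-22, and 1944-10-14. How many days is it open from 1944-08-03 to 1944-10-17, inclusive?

1944-08-03 is a Thursday.
From 1944-08-03 to 1944-10-17 is 76 days inclusive.
76 = 7 × 10 + 6, so there are 10 full weeks plus 6 extra days.
Each full week contributes 5 weekdays (Mon–Fri): 10 × 5 = 50.
The 6 extra days are Thursday, Friday, Saturday, Sunday, Monday, Tuesday — 4 of them qualify.
Total: 50 + 4 = 54.
Holidays: 1944-08-04 (Fri); 1944-08-05 (Sat); 1944-09-01 (Fri); 1944-09-02 (Sat); 1944-09-06 (Wed); 1944-09-18 (Mon); 1944-09-22 (Fri); 1944-10-14 (Sat).
5 of the 8 holidays fall on weekdays; the rest are weekends and were already excluded.
Business days: 54 − 5 = 49.

49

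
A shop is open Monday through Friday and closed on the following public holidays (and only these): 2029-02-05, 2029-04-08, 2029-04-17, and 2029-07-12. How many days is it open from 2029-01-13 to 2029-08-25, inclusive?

157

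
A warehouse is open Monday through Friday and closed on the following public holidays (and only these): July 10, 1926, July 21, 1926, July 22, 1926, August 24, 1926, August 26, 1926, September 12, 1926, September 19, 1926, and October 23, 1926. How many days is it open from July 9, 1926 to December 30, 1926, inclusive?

121

July 9, 1926 is a Friday.
The range spans 175 days (inclusive of both endpoints).
175 = 7 × 25, so the span is exactly 25 full weeks.
Each full week contributes 5 weekdays (Mon–Fri): 25 × 5 = 125.
Total: 125.
Holidays: July 10, 1926 (Sat); July 21, 1926 (Wed); July 22, 1926 (Thu); August 24, 1926 (Tue); August 26, 1926 (Thu); September 12, 1926 (Sun); September 19, 1926 (Sun); October 23, 1926 (Sat).
4 of the 8 holidays fall on weekdays; the rest are weekends and were already excluded.
Business days: 125 − 4 = 121.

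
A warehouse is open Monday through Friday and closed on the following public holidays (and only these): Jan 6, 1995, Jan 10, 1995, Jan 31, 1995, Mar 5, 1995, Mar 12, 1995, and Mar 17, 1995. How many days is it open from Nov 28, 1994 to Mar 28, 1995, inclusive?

83

Nov 28, 1994 is a Monday.
That's 121 days from start to end, counting both.
121 = 7 × 17 + 2, so there are 17 full weeks plus 2 extra days.
Each full week contributes 5 weekdays (Mon–Fri): 17 × 5 = 85.
The 2 extra days are Monday, Tuesday — 2 of them qualify.
Total: 85 + 2 = 87.
Holidays: Jan 6, 1995 (Fri); Jan 10, 1995 (Tue); Jan 31, 1995 (Tue); Mar 5, 1995 (Sun); Mar 12, 1995 (Sun); Mar 17, 1995 (Fri).
4 of the 6 holidays fall on weekdays; the rest are weekends and were already excluded.
Business days: 87 − 4 = 83.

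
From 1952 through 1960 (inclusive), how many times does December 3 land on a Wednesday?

Day of week of December 3 in each year:
1952: Wed ✓, 1953: Thu, 1954: Fri, 1955: Sat, 1956: Mon, 1957: Tue, 1958: Wed ✓, 1959: Thu, 1960: Sat
Wednesdays: 1952, 1958.

2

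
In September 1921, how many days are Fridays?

September 1, 1921 is a Thursday.
From September 1, 1921 to September 30, 1921 is 30 days inclusive.
30 = 7 × 4 + 2, so there are 4 full weeks plus 2 extra days.
Each full week contributes one Friday: 4 so far.
The 2 extra days are Thursday, Friday — 1 of them qualifies.
Total: 4 + 1 = 5.

5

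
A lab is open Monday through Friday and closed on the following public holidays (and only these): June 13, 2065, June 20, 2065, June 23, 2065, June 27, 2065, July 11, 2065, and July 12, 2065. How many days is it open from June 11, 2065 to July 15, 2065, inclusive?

24

June 11, 2065 is a Thursday.
From June 11, 2065 to July 15, 2065 is 35 days inclusive.
35 = 7 × 5, so the span is exactly 5 full weeks.
Each full week contributes 5 weekdays (Mon–Fri): 5 × 5 = 25.
Holidays: June 13, 2065 (Sat); June 20, 2065 (Sat); June 23, 2065 (Tue); June 27, 2065 (Sat); July 11, 2065 (Sat); July 12, 2065 (Sun).
1 of the 6 holidays fall on weekdays; the rest are weekends and were already excluded.
Business days: 25 − 1 = 24.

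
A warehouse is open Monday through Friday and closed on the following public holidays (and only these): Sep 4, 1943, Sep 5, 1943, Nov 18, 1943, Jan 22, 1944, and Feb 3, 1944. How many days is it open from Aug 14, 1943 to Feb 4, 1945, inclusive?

Aug 14, 1943 is a Saturday.
From Aug 14, 1943 to Feb 4, 1945 is 541 days inclusive.
541 = 7 × 77 + 2, so there are 77 full weeks plus 2 extra days.
Each full week contributes 5 weekdays (Mon–Fri): 77 × 5 = 385.
The 2 extra days are Saturday, Sunday — none qualify.
Total: 385 + 0 = 385.
Holidays: Sep 4, 1943 (Sat); Sep 5, 1943 (Sun); Nov 18, 1943 (Thu); Jan 22, 1944 (Sat); Feb 3, 1944 (Thu).
2 of the 5 holidays fall on weekdays; the rest are weekends and were already excluded.
Business days: 385 − 2 = 383.

383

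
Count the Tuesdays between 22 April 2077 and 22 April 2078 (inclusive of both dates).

52 Tuesdays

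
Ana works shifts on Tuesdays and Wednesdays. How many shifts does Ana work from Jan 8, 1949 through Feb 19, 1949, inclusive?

12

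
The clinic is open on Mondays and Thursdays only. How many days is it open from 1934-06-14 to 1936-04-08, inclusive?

190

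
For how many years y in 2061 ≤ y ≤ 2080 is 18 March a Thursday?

Day of week of March 18 in each year:
2061: Fri, 2062: Sat, 2063: Sun, 2064: Tue, 2065: Wed, 2066: Thu ✓, 2067: Fri, 2068: Sun, 2069: Mon, 2070: Tue, 2071: Wed, 2072: Fri, 2073: Sat, 2074: Sun, 2075: Mon, 2076: Wed, 2077: Thu ✓, 2078: Fri, 2079: Sat, 2080: Mon
Thursdays: 2066, 2077.

2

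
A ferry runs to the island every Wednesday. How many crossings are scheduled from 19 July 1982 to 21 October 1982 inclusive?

14 Wednesdays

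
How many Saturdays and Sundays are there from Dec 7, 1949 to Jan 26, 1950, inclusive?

14

Dec 7, 1949 is a Wednesday.
That's 51 days from start to end, counting both.
51 = 7 × 7 + 2, so there are 7 full weeks plus 2 extra days.
Each full week contributes 2 weekend days (Sat, Sun): 7 × 2 = 14.
The 2 extra days are Wednesday, Thursday — none qualify.
Total: 14 + 0 = 14.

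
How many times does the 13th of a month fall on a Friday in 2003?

1

The 13th falls on a Friday when the month's 13th has weekday Fri.
Jan 13 is Mon; Feb 13 is Thu; Mar 13 is Thu; Apr 13 is Sun; May 13 is Tue; Jun 13 is Fri ✓; Jul 13 is Sun; Aug 13 is Wed; Sep 13 is Sat; Oct 13 is Mon; Nov 13 is Thu; Dec 13 is Sat.
Friday the 13ths: Jun.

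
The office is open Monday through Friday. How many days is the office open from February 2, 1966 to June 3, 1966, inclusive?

February 2, 1966 is a Wednesday.
From February 2, 1966 to June 3, 1966 is 122 days inclusive.
122 = 7 × 17 + 3, so there are 17 full weeks plus 3 extra days.
Each full week contributes 5 weekdays (Mon–Fri): 17 × 5 = 85.
The 3 extra days are Wednesday, Thursday, Friday — 3 of them qualify.
Total: 85 + 3 = 88.

88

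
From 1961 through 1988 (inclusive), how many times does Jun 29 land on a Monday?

Day of week of June 29 in each year:
1961: Thu, 1962: Fri, 1963: Sat, 1964: Mon ✓, 1965: Tue, 1966: Wed, 1967: Thu, 1968: Sat, 1969: Sun, 1970: Mon ✓, 1971: Tue, 1972: Thu, 1973: Fri, 1974: Sat, 1975: Sun, 1976: Tue, 1977: Wed, 1978: Thu, 1979: Fri, 1980: Sun, 1981: Mon ✓, 1982: Tue, 1983: Wed, 1984: Fri, 1985: Sat, 1986: Sun, 1987: Mon ✓, 1988: Wed
Mondays: 1964, 1970, 1981, 1987.

4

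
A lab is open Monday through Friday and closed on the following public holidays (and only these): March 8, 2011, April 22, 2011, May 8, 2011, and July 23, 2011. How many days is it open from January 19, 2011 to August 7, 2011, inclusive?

141 working days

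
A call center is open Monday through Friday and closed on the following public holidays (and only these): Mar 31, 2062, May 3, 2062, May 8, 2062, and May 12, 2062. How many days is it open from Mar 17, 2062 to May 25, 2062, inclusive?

Mar 17, 2062 is a Friday.
The range spans 70 days (inclusive of both endpoints).
70 = 7 × 10, so the span is exactly 10 full weeks.
Each full week contributes 5 weekdays (Mon–Fri): 10 × 5 = 50.
Total: 50.
Holidays: Mar 31, 2062 (Fri); May 3, 2062 (Wed); May 8, 2062 (Mon); May 12, 2062 (Fri).
All 4 holidays fall on weekdays, so subtract 4.
Business days: 50 − 4 = 46.

46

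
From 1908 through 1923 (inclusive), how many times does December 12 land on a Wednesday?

2

Day of week of December 12 in each year:
1908: Sat, 1909: Sun, 1910: Mon, 1911: Tue, 1912: Thu, 1913: Fri, 1914: Sat, 1915: Sun, 1916: Tue, 1917: Wed ✓, 1918: Thu, 1919: Fri, 1920: Sun, 1921: Mon, 1922: Tue, 1923: Wed ✓
Wednesdays: 1917, 1923.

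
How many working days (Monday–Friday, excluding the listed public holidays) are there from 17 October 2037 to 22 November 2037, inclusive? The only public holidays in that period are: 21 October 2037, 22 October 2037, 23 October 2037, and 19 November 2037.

17 October 2037 is a Saturday.
That's 37 days from start to end, counting both.
37 = 7 × 5 + 2, so there are 5 full weeks plus 2 extra days.
Each full week contributes 5 weekdays (Mon–Fri): 5 × 5 = 25.
The 2 extra days are Saturday, Sunday — none qualify.
Total: 25 + 0 = 25.
Holidays: 21 October 2037 (Wed); 22 October 2037 (Thu); 23 October 2037 (Fri); 19 November 2037 (Thu).
All 4 holidays fall on weekdays, so subtract 4.
Business days: 25 − 4 = 21.

21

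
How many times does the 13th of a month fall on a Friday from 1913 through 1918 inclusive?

Friday-the-13ths by year:
1913: Jun
1914: Feb, Mar, Nov
1915: Aug
1916: Oct
1917: Apr, Jul
1918: Sep, Dec

10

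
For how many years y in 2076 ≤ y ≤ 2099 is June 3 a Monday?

3

Day of week of June 3 in each year:
2076: Wed, 2077: Thu, 2078: Fri, 2079: Sat, 2080: Mon ✓, 2081: Tue, 2082: Wed, 2083: Thu, 2084: Sat, 2085: Sun, 2086: Mon ✓, 2087: Tue, 2088: Thu, 2089: Fri, 2090: Sat, 2091: Sun, 2092: Tue, 2093: Wed, 2094: Thu, 2095: Fri, 2096: Sun, 2097: Mon ✓, 2098: Tue, 2099: Wed
Mondays: 2080, 2086, 2097.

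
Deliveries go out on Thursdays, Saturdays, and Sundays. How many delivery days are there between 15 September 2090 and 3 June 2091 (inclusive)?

15 September 2090 is a Friday.
The range spans 262 days (inclusive of both endpoints).
262 = 7 × 37 + 3, so there are 37 full weeks plus 3 extra days.
Each full week contributes 3 days from the set (Thu, Sat, Sun): 37 × 3 = 111.
The 3 extra days are Friday, Saturday, Sunday — 2 of them qualify.
Total: 111 + 2 = 113.

113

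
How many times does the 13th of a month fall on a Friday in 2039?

The 13th falls on a Friday when the month's 13th has weekday Fri.
Jan 13 is Thu; Feb 13 is Sun; Mar 13 is Sun; Apr 13 is Wed; May 13 is Fri ✓; Jun 13 is Mon; Jul 13 is Wed; Aug 13 is Sat; Sep 13 is Tue; Oct 13 is Thu; Nov 13 is Sun; Dec 13 is Tue.
Friday the 13ths: May.

1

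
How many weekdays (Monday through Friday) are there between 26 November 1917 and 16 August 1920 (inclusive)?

26 November 1917 is a Monday.
The range spans 995 days (inclusive of both endpoints).
995 = 7 × 142 + 1, so there are 142 full weeks plus 1 extra day.
Each full week contributes 5 weekdays (Mon–Fri): 142 × 5 = 710.
The 1 extra day is Monday — 1 of them qualifies.
Total: 710 + 1 = 711.

711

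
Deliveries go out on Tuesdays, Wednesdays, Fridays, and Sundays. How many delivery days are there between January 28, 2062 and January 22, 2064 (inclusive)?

January 28, 2062 is a Saturday.
From January 28, 2062 to January 22, 2064 is 725 days inclusive.
725 = 7 × 103 + 4, so there are 103 full weeks plus 4 extra days.
Each full week contributes 4 days from the set (Tue, Wed, Fri, Sun): 103 × 4 = 412.
The 4 extra days are Saturday, Sunday, Monday, Tuesday — 2 of them qualify.
Total: 412 + 2 = 414.

414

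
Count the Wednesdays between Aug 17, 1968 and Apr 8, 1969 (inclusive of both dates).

Aug 17, 1968 is a Saturday.
From Aug 17, 1968 to Apr 8, 1969 is 235 days inclusive.
235 = 7 × 33 + 4, so there are 33 full weeks plus 4 extra days.
Each full week contributes one Wednesday: 33 so far.
The 4 extra days are Saturday, Sunday, Monday, Tuesday — none qualify.
Total: 33 + 0 = 33.

33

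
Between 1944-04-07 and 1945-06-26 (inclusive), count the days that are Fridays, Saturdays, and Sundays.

192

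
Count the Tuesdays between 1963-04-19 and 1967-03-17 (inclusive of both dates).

204 Tuesdays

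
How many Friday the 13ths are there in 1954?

1

The 13th falls on a Friday when the month's 13th has weekday Fri.
Jan 13 is Wed; Feb 13 is Sat; Mar 13 is Sat; Apr 13 is Tue; May 13 is Thu; Jun 13 is Sun; Jul 13 is Tue; Aug 13 is Fri ✓; Sep 13 is Mon; Oct 13 is Wed; Nov 13 is Sat; Dec 13 is Mon.
Friday the 13ths: Aug.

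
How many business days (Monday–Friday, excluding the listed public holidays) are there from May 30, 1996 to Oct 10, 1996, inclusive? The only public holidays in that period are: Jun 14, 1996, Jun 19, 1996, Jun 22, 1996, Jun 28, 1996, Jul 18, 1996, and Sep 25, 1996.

May 30, 1996 is a Thursday.
The range spans 134 days (inclusive of both endpoints).
134 = 7 × 19 + 1, so there are 19 full weeks plus 1 extra day.
Each full week contributes 5 weekdays (Mon–Fri): 19 × 5 = 95.
The 1 extra day is Thursday — 1 of them qualifies.
Total: 95 + 1 = 96.
Holidays: Jun 14, 1996 (Fri); Jun 19, 1996 (Wed); Jun 22, 1996 (Sat); Jun 28, 1996 (Fri); Jul 18, 1996 (Thu); Sep 25, 1996 (Wed).
5 of the 6 holidays fall on weekdays; the rest are weekends and were already excluded.
Business days: 96 − 5 = 91.

91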